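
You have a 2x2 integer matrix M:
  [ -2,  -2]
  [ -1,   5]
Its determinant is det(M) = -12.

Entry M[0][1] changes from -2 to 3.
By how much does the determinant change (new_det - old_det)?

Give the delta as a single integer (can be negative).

Answer: 5

Derivation:
Cofactor C_01 = 1
Entry delta = 3 - -2 = 5
Det delta = entry_delta * cofactor = 5 * 1 = 5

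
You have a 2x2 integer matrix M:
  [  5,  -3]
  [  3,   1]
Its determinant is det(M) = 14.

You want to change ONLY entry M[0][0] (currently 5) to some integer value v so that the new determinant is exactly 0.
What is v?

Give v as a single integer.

Answer: -9

Derivation:
det is linear in entry M[0][0]: det = old_det + (v - 5) * C_00
Cofactor C_00 = 1
Want det = 0: 14 + (v - 5) * 1 = 0
  (v - 5) = -14 / 1 = -14
  v = 5 + (-14) = -9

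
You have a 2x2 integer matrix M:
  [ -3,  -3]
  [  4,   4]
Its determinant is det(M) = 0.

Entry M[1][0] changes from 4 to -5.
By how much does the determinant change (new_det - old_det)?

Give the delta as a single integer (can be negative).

Answer: -27

Derivation:
Cofactor C_10 = 3
Entry delta = -5 - 4 = -9
Det delta = entry_delta * cofactor = -9 * 3 = -27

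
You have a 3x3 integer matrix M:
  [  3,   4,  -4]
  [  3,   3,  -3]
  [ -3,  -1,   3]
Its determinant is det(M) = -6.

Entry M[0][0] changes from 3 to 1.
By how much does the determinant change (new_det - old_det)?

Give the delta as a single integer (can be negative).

Cofactor C_00 = 6
Entry delta = 1 - 3 = -2
Det delta = entry_delta * cofactor = -2 * 6 = -12

Answer: -12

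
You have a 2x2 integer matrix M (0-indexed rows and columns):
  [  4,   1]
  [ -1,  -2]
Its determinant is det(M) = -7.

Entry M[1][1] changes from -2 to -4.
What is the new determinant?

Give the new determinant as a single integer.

Answer: -15

Derivation:
det is linear in row 1: changing M[1][1] by delta changes det by delta * cofactor(1,1).
Cofactor C_11 = (-1)^(1+1) * minor(1,1) = 4
Entry delta = -4 - -2 = -2
Det delta = -2 * 4 = -8
New det = -7 + -8 = -15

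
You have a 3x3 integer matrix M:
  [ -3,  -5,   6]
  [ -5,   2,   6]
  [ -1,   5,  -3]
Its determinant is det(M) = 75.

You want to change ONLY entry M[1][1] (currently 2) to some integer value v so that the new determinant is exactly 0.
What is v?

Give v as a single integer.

det is linear in entry M[1][1]: det = old_det + (v - 2) * C_11
Cofactor C_11 = 15
Want det = 0: 75 + (v - 2) * 15 = 0
  (v - 2) = -75 / 15 = -5
  v = 2 + (-5) = -3

Answer: -3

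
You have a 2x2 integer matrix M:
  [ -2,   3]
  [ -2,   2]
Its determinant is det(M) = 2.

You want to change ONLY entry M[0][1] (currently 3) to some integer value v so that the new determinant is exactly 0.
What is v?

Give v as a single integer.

Answer: 2

Derivation:
det is linear in entry M[0][1]: det = old_det + (v - 3) * C_01
Cofactor C_01 = 2
Want det = 0: 2 + (v - 3) * 2 = 0
  (v - 3) = -2 / 2 = -1
  v = 3 + (-1) = 2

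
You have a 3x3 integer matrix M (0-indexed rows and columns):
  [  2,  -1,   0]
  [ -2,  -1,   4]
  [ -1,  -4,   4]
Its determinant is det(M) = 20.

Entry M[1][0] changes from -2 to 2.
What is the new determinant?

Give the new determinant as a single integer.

Answer: 36

Derivation:
det is linear in row 1: changing M[1][0] by delta changes det by delta * cofactor(1,0).
Cofactor C_10 = (-1)^(1+0) * minor(1,0) = 4
Entry delta = 2 - -2 = 4
Det delta = 4 * 4 = 16
New det = 20 + 16 = 36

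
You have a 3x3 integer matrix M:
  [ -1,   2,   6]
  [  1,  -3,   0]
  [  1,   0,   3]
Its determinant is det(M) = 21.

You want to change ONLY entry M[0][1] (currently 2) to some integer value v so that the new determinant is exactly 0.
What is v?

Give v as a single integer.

Answer: 9

Derivation:
det is linear in entry M[0][1]: det = old_det + (v - 2) * C_01
Cofactor C_01 = -3
Want det = 0: 21 + (v - 2) * -3 = 0
  (v - 2) = -21 / -3 = 7
  v = 2 + (7) = 9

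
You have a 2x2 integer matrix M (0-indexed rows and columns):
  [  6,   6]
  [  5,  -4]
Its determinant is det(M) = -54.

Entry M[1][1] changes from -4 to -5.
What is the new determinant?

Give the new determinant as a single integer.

det is linear in row 1: changing M[1][1] by delta changes det by delta * cofactor(1,1).
Cofactor C_11 = (-1)^(1+1) * minor(1,1) = 6
Entry delta = -5 - -4 = -1
Det delta = -1 * 6 = -6
New det = -54 + -6 = -60

Answer: -60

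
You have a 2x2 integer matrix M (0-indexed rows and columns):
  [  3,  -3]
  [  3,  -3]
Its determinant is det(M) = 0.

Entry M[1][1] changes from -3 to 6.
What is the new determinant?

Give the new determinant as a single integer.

det is linear in row 1: changing M[1][1] by delta changes det by delta * cofactor(1,1).
Cofactor C_11 = (-1)^(1+1) * minor(1,1) = 3
Entry delta = 6 - -3 = 9
Det delta = 9 * 3 = 27
New det = 0 + 27 = 27

Answer: 27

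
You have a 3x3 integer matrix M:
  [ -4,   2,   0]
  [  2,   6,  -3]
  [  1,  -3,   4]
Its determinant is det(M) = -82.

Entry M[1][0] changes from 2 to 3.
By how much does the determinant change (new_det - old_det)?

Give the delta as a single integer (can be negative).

Cofactor C_10 = -8
Entry delta = 3 - 2 = 1
Det delta = entry_delta * cofactor = 1 * -8 = -8

Answer: -8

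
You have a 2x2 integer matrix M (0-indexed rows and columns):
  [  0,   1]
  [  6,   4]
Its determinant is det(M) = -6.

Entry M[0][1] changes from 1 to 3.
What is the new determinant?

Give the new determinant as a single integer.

Answer: -18

Derivation:
det is linear in row 0: changing M[0][1] by delta changes det by delta * cofactor(0,1).
Cofactor C_01 = (-1)^(0+1) * minor(0,1) = -6
Entry delta = 3 - 1 = 2
Det delta = 2 * -6 = -12
New det = -6 + -12 = -18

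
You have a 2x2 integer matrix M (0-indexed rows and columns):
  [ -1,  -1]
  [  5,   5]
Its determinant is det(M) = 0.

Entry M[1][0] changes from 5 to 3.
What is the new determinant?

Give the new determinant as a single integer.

Answer: -2

Derivation:
det is linear in row 1: changing M[1][0] by delta changes det by delta * cofactor(1,0).
Cofactor C_10 = (-1)^(1+0) * minor(1,0) = 1
Entry delta = 3 - 5 = -2
Det delta = -2 * 1 = -2
New det = 0 + -2 = -2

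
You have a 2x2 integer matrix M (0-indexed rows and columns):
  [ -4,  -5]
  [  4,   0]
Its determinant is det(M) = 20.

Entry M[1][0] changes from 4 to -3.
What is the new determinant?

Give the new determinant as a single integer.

Answer: -15

Derivation:
det is linear in row 1: changing M[1][0] by delta changes det by delta * cofactor(1,0).
Cofactor C_10 = (-1)^(1+0) * minor(1,0) = 5
Entry delta = -3 - 4 = -7
Det delta = -7 * 5 = -35
New det = 20 + -35 = -15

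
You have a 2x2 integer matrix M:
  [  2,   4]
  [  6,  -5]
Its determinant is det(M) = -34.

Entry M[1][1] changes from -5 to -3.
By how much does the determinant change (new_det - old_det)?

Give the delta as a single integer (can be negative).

Cofactor C_11 = 2
Entry delta = -3 - -5 = 2
Det delta = entry_delta * cofactor = 2 * 2 = 4

Answer: 4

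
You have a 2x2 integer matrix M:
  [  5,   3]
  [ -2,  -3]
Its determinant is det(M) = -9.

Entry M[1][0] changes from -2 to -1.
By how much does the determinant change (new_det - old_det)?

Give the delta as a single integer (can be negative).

Answer: -3

Derivation:
Cofactor C_10 = -3
Entry delta = -1 - -2 = 1
Det delta = entry_delta * cofactor = 1 * -3 = -3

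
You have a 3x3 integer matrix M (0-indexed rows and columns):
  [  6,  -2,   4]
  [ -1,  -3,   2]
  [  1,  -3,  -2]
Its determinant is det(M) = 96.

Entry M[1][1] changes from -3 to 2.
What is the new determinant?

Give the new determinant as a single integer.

det is linear in row 1: changing M[1][1] by delta changes det by delta * cofactor(1,1).
Cofactor C_11 = (-1)^(1+1) * minor(1,1) = -16
Entry delta = 2 - -3 = 5
Det delta = 5 * -16 = -80
New det = 96 + -80 = 16

Answer: 16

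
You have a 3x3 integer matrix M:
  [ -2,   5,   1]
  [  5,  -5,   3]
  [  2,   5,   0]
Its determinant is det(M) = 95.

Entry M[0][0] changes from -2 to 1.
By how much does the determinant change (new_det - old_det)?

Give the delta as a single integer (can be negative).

Cofactor C_00 = -15
Entry delta = 1 - -2 = 3
Det delta = entry_delta * cofactor = 3 * -15 = -45

Answer: -45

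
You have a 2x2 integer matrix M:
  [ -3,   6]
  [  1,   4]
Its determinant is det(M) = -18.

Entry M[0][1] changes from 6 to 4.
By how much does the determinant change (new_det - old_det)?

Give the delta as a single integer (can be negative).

Cofactor C_01 = -1
Entry delta = 4 - 6 = -2
Det delta = entry_delta * cofactor = -2 * -1 = 2

Answer: 2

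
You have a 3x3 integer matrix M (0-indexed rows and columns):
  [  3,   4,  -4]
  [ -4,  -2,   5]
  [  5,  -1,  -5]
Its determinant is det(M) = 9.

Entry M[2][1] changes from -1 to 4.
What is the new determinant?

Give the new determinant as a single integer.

Answer: 14

Derivation:
det is linear in row 2: changing M[2][1] by delta changes det by delta * cofactor(2,1).
Cofactor C_21 = (-1)^(2+1) * minor(2,1) = 1
Entry delta = 4 - -1 = 5
Det delta = 5 * 1 = 5
New det = 9 + 5 = 14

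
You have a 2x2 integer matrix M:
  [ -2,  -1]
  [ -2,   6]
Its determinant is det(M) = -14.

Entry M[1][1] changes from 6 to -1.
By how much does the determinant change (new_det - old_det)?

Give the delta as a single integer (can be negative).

Cofactor C_11 = -2
Entry delta = -1 - 6 = -7
Det delta = entry_delta * cofactor = -7 * -2 = 14

Answer: 14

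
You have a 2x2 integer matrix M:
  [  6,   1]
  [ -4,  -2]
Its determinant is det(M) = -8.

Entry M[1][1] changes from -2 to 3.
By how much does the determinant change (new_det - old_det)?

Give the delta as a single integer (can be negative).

Answer: 30

Derivation:
Cofactor C_11 = 6
Entry delta = 3 - -2 = 5
Det delta = entry_delta * cofactor = 5 * 6 = 30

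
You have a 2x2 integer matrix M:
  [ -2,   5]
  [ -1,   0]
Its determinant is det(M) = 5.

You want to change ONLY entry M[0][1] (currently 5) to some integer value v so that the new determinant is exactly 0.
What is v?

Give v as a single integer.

det is linear in entry M[0][1]: det = old_det + (v - 5) * C_01
Cofactor C_01 = 1
Want det = 0: 5 + (v - 5) * 1 = 0
  (v - 5) = -5 / 1 = -5
  v = 5 + (-5) = 0

Answer: 0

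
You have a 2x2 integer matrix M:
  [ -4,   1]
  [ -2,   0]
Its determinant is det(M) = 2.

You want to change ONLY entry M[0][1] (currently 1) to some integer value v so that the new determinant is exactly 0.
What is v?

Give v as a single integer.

det is linear in entry M[0][1]: det = old_det + (v - 1) * C_01
Cofactor C_01 = 2
Want det = 0: 2 + (v - 1) * 2 = 0
  (v - 1) = -2 / 2 = -1
  v = 1 + (-1) = 0

Answer: 0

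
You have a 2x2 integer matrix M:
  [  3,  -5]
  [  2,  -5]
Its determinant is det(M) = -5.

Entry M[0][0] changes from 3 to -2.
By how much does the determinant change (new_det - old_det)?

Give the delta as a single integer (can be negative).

Answer: 25

Derivation:
Cofactor C_00 = -5
Entry delta = -2 - 3 = -5
Det delta = entry_delta * cofactor = -5 * -5 = 25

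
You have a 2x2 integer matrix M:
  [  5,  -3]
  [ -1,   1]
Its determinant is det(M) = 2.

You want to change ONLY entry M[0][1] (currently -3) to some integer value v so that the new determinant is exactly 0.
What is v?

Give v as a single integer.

Answer: -5

Derivation:
det is linear in entry M[0][1]: det = old_det + (v - -3) * C_01
Cofactor C_01 = 1
Want det = 0: 2 + (v - -3) * 1 = 0
  (v - -3) = -2 / 1 = -2
  v = -3 + (-2) = -5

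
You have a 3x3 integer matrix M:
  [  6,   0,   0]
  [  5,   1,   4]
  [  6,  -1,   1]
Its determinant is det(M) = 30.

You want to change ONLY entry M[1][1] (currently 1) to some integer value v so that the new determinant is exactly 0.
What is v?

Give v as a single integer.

Answer: -4

Derivation:
det is linear in entry M[1][1]: det = old_det + (v - 1) * C_11
Cofactor C_11 = 6
Want det = 0: 30 + (v - 1) * 6 = 0
  (v - 1) = -30 / 6 = -5
  v = 1 + (-5) = -4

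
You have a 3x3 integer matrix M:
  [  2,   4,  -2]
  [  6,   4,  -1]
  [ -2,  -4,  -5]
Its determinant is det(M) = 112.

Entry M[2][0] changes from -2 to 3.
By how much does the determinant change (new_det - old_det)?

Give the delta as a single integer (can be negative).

Cofactor C_20 = 4
Entry delta = 3 - -2 = 5
Det delta = entry_delta * cofactor = 5 * 4 = 20

Answer: 20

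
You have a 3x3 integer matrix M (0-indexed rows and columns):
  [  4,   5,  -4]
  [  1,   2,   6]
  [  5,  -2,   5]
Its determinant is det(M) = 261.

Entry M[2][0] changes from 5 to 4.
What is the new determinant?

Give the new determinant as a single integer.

det is linear in row 2: changing M[2][0] by delta changes det by delta * cofactor(2,0).
Cofactor C_20 = (-1)^(2+0) * minor(2,0) = 38
Entry delta = 4 - 5 = -1
Det delta = -1 * 38 = -38
New det = 261 + -38 = 223

Answer: 223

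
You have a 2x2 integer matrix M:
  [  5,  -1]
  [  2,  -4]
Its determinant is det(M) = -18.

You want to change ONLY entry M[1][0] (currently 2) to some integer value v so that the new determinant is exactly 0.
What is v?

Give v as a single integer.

Answer: 20

Derivation:
det is linear in entry M[1][0]: det = old_det + (v - 2) * C_10
Cofactor C_10 = 1
Want det = 0: -18 + (v - 2) * 1 = 0
  (v - 2) = 18 / 1 = 18
  v = 2 + (18) = 20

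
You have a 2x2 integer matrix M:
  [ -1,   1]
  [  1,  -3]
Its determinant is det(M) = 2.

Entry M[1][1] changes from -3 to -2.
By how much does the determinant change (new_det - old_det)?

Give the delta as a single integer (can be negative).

Answer: -1

Derivation:
Cofactor C_11 = -1
Entry delta = -2 - -3 = 1
Det delta = entry_delta * cofactor = 1 * -1 = -1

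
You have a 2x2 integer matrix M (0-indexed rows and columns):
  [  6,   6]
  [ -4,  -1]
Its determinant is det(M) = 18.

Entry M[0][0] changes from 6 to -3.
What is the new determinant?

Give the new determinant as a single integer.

det is linear in row 0: changing M[0][0] by delta changes det by delta * cofactor(0,0).
Cofactor C_00 = (-1)^(0+0) * minor(0,0) = -1
Entry delta = -3 - 6 = -9
Det delta = -9 * -1 = 9
New det = 18 + 9 = 27

Answer: 27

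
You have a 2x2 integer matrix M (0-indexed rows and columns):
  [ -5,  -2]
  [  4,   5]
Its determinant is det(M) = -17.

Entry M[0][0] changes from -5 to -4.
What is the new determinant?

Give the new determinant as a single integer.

det is linear in row 0: changing M[0][0] by delta changes det by delta * cofactor(0,0).
Cofactor C_00 = (-1)^(0+0) * minor(0,0) = 5
Entry delta = -4 - -5 = 1
Det delta = 1 * 5 = 5
New det = -17 + 5 = -12

Answer: -12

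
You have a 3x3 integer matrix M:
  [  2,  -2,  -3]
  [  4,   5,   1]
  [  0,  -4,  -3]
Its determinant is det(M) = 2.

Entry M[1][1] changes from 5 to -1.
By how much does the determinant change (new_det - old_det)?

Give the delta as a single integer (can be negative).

Cofactor C_11 = -6
Entry delta = -1 - 5 = -6
Det delta = entry_delta * cofactor = -6 * -6 = 36

Answer: 36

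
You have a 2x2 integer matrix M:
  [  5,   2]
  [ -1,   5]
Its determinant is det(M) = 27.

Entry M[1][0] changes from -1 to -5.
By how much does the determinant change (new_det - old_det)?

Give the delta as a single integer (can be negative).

Cofactor C_10 = -2
Entry delta = -5 - -1 = -4
Det delta = entry_delta * cofactor = -4 * -2 = 8

Answer: 8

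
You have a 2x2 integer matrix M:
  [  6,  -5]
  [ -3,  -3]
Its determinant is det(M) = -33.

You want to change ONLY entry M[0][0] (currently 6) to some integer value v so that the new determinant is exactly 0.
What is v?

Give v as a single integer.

det is linear in entry M[0][0]: det = old_det + (v - 6) * C_00
Cofactor C_00 = -3
Want det = 0: -33 + (v - 6) * -3 = 0
  (v - 6) = 33 / -3 = -11
  v = 6 + (-11) = -5

Answer: -5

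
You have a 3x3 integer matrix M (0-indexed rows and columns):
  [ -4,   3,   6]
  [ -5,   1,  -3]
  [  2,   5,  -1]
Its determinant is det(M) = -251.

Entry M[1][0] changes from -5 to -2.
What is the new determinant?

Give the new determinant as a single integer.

Answer: -152

Derivation:
det is linear in row 1: changing M[1][0] by delta changes det by delta * cofactor(1,0).
Cofactor C_10 = (-1)^(1+0) * minor(1,0) = 33
Entry delta = -2 - -5 = 3
Det delta = 3 * 33 = 99
New det = -251 + 99 = -152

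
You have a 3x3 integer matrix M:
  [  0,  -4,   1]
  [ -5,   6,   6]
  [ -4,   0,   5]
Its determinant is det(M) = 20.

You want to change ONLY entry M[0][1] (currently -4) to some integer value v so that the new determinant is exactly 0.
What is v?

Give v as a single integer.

Answer: -24

Derivation:
det is linear in entry M[0][1]: det = old_det + (v - -4) * C_01
Cofactor C_01 = 1
Want det = 0: 20 + (v - -4) * 1 = 0
  (v - -4) = -20 / 1 = -20
  v = -4 + (-20) = -24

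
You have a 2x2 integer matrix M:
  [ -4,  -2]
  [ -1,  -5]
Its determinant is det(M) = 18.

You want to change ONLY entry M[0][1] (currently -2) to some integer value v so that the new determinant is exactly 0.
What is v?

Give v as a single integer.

Answer: -20

Derivation:
det is linear in entry M[0][1]: det = old_det + (v - -2) * C_01
Cofactor C_01 = 1
Want det = 0: 18 + (v - -2) * 1 = 0
  (v - -2) = -18 / 1 = -18
  v = -2 + (-18) = -20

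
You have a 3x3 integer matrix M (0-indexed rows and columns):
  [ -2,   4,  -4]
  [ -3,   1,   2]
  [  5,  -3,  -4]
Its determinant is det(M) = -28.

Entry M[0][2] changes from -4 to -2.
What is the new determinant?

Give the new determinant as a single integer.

det is linear in row 0: changing M[0][2] by delta changes det by delta * cofactor(0,2).
Cofactor C_02 = (-1)^(0+2) * minor(0,2) = 4
Entry delta = -2 - -4 = 2
Det delta = 2 * 4 = 8
New det = -28 + 8 = -20

Answer: -20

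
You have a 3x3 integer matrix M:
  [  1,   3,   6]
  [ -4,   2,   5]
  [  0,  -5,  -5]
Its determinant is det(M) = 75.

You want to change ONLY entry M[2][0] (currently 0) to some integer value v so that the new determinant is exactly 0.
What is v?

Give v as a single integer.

Answer: -25

Derivation:
det is linear in entry M[2][0]: det = old_det + (v - 0) * C_20
Cofactor C_20 = 3
Want det = 0: 75 + (v - 0) * 3 = 0
  (v - 0) = -75 / 3 = -25
  v = 0 + (-25) = -25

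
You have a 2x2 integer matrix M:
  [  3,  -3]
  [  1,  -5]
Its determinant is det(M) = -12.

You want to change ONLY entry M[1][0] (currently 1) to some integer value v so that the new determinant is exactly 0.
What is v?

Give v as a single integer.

det is linear in entry M[1][0]: det = old_det + (v - 1) * C_10
Cofactor C_10 = 3
Want det = 0: -12 + (v - 1) * 3 = 0
  (v - 1) = 12 / 3 = 4
  v = 1 + (4) = 5

Answer: 5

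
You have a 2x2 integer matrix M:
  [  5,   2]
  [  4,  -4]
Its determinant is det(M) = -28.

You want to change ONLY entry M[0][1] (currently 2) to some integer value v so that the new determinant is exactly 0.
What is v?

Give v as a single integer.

Answer: -5

Derivation:
det is linear in entry M[0][1]: det = old_det + (v - 2) * C_01
Cofactor C_01 = -4
Want det = 0: -28 + (v - 2) * -4 = 0
  (v - 2) = 28 / -4 = -7
  v = 2 + (-7) = -5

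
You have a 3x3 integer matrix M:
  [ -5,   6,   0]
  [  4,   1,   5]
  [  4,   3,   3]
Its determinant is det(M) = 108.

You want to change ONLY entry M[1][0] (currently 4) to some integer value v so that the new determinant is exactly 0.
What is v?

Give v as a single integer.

det is linear in entry M[1][0]: det = old_det + (v - 4) * C_10
Cofactor C_10 = -18
Want det = 0: 108 + (v - 4) * -18 = 0
  (v - 4) = -108 / -18 = 6
  v = 4 + (6) = 10

Answer: 10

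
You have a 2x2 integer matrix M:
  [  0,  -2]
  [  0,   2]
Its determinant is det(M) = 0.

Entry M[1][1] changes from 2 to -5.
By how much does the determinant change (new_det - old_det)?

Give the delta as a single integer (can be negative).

Cofactor C_11 = 0
Entry delta = -5 - 2 = -7
Det delta = entry_delta * cofactor = -7 * 0 = 0

Answer: 0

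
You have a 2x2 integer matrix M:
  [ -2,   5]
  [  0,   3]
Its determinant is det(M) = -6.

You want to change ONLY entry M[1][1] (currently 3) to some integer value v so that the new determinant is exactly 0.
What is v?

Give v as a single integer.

det is linear in entry M[1][1]: det = old_det + (v - 3) * C_11
Cofactor C_11 = -2
Want det = 0: -6 + (v - 3) * -2 = 0
  (v - 3) = 6 / -2 = -3
  v = 3 + (-3) = 0

Answer: 0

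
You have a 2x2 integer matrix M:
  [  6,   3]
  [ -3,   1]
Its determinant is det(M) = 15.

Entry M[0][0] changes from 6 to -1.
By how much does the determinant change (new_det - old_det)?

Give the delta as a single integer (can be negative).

Answer: -7

Derivation:
Cofactor C_00 = 1
Entry delta = -1 - 6 = -7
Det delta = entry_delta * cofactor = -7 * 1 = -7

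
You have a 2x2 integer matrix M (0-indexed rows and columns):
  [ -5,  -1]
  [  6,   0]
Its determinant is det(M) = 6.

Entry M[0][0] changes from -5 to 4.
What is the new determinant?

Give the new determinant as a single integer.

Answer: 6

Derivation:
det is linear in row 0: changing M[0][0] by delta changes det by delta * cofactor(0,0).
Cofactor C_00 = (-1)^(0+0) * minor(0,0) = 0
Entry delta = 4 - -5 = 9
Det delta = 9 * 0 = 0
New det = 6 + 0 = 6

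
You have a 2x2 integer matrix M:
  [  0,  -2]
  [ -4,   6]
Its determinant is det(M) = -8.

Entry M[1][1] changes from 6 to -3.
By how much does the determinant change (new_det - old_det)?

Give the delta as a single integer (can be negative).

Answer: 0

Derivation:
Cofactor C_11 = 0
Entry delta = -3 - 6 = -9
Det delta = entry_delta * cofactor = -9 * 0 = 0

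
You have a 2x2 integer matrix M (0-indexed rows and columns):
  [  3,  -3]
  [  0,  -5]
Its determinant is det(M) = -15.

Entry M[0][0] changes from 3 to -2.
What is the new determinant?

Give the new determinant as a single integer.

det is linear in row 0: changing M[0][0] by delta changes det by delta * cofactor(0,0).
Cofactor C_00 = (-1)^(0+0) * minor(0,0) = -5
Entry delta = -2 - 3 = -5
Det delta = -5 * -5 = 25
New det = -15 + 25 = 10

Answer: 10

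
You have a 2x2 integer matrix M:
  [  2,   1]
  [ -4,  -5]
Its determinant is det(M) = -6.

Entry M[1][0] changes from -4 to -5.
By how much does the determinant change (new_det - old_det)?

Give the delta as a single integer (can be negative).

Cofactor C_10 = -1
Entry delta = -5 - -4 = -1
Det delta = entry_delta * cofactor = -1 * -1 = 1

Answer: 1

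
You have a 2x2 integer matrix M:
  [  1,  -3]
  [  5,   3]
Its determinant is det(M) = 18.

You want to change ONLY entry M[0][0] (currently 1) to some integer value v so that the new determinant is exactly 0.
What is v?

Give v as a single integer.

det is linear in entry M[0][0]: det = old_det + (v - 1) * C_00
Cofactor C_00 = 3
Want det = 0: 18 + (v - 1) * 3 = 0
  (v - 1) = -18 / 3 = -6
  v = 1 + (-6) = -5

Answer: -5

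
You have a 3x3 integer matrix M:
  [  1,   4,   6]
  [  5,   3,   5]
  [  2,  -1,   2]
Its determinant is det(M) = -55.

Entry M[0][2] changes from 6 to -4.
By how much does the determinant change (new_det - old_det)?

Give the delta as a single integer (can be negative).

Cofactor C_02 = -11
Entry delta = -4 - 6 = -10
Det delta = entry_delta * cofactor = -10 * -11 = 110

Answer: 110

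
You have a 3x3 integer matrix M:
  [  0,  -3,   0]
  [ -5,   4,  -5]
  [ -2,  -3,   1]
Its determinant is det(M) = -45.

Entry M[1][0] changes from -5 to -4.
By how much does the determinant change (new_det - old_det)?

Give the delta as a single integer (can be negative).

Cofactor C_10 = 3
Entry delta = -4 - -5 = 1
Det delta = entry_delta * cofactor = 1 * 3 = 3

Answer: 3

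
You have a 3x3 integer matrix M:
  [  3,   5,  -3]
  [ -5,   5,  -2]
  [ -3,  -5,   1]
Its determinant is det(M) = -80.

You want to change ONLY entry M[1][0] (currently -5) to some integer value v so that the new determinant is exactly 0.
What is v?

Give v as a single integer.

det is linear in entry M[1][0]: det = old_det + (v - -5) * C_10
Cofactor C_10 = 10
Want det = 0: -80 + (v - -5) * 10 = 0
  (v - -5) = 80 / 10 = 8
  v = -5 + (8) = 3

Answer: 3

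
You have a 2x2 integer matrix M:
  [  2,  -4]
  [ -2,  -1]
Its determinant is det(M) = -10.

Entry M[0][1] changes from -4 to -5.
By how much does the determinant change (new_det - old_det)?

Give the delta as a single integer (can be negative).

Cofactor C_01 = 2
Entry delta = -5 - -4 = -1
Det delta = entry_delta * cofactor = -1 * 2 = -2

Answer: -2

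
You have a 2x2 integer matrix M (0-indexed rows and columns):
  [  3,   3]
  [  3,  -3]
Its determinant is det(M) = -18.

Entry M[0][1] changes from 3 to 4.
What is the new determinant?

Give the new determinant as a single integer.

det is linear in row 0: changing M[0][1] by delta changes det by delta * cofactor(0,1).
Cofactor C_01 = (-1)^(0+1) * minor(0,1) = -3
Entry delta = 4 - 3 = 1
Det delta = 1 * -3 = -3
New det = -18 + -3 = -21

Answer: -21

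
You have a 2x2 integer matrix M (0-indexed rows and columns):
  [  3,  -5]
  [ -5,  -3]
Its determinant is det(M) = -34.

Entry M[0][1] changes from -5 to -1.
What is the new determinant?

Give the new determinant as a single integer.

Answer: -14

Derivation:
det is linear in row 0: changing M[0][1] by delta changes det by delta * cofactor(0,1).
Cofactor C_01 = (-1)^(0+1) * minor(0,1) = 5
Entry delta = -1 - -5 = 4
Det delta = 4 * 5 = 20
New det = -34 + 20 = -14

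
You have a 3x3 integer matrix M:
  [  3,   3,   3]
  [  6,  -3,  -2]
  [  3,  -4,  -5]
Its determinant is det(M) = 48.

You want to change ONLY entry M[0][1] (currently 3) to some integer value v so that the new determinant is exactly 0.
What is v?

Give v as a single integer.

det is linear in entry M[0][1]: det = old_det + (v - 3) * C_01
Cofactor C_01 = 24
Want det = 0: 48 + (v - 3) * 24 = 0
  (v - 3) = -48 / 24 = -2
  v = 3 + (-2) = 1

Answer: 1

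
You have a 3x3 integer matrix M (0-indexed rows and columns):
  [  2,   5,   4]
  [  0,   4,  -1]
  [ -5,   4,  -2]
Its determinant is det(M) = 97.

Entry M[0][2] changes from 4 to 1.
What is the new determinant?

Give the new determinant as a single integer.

det is linear in row 0: changing M[0][2] by delta changes det by delta * cofactor(0,2).
Cofactor C_02 = (-1)^(0+2) * minor(0,2) = 20
Entry delta = 1 - 4 = -3
Det delta = -3 * 20 = -60
New det = 97 + -60 = 37

Answer: 37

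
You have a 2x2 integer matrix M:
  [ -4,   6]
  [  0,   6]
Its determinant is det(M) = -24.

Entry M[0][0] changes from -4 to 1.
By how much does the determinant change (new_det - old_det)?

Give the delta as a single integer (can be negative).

Cofactor C_00 = 6
Entry delta = 1 - -4 = 5
Det delta = entry_delta * cofactor = 5 * 6 = 30

Answer: 30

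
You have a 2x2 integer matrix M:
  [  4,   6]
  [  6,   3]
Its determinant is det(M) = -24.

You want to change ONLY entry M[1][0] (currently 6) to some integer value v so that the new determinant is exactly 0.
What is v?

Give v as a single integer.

det is linear in entry M[1][0]: det = old_det + (v - 6) * C_10
Cofactor C_10 = -6
Want det = 0: -24 + (v - 6) * -6 = 0
  (v - 6) = 24 / -6 = -4
  v = 6 + (-4) = 2

Answer: 2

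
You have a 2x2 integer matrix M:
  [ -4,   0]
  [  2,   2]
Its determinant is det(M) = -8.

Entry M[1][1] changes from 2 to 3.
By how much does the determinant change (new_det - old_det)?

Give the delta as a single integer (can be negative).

Cofactor C_11 = -4
Entry delta = 3 - 2 = 1
Det delta = entry_delta * cofactor = 1 * -4 = -4

Answer: -4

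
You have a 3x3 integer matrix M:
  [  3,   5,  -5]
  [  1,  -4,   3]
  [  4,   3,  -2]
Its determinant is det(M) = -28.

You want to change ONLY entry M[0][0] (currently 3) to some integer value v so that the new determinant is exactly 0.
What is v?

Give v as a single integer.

det is linear in entry M[0][0]: det = old_det + (v - 3) * C_00
Cofactor C_00 = -1
Want det = 0: -28 + (v - 3) * -1 = 0
  (v - 3) = 28 / -1 = -28
  v = 3 + (-28) = -25

Answer: -25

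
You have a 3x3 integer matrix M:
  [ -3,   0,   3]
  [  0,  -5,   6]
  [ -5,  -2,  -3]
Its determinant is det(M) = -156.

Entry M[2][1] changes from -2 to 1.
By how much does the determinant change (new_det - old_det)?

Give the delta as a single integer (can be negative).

Answer: 54

Derivation:
Cofactor C_21 = 18
Entry delta = 1 - -2 = 3
Det delta = entry_delta * cofactor = 3 * 18 = 54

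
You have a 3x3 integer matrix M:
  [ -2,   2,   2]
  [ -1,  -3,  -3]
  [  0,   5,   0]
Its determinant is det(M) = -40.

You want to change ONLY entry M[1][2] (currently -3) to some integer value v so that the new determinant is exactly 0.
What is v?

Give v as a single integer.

Answer: 1

Derivation:
det is linear in entry M[1][2]: det = old_det + (v - -3) * C_12
Cofactor C_12 = 10
Want det = 0: -40 + (v - -3) * 10 = 0
  (v - -3) = 40 / 10 = 4
  v = -3 + (4) = 1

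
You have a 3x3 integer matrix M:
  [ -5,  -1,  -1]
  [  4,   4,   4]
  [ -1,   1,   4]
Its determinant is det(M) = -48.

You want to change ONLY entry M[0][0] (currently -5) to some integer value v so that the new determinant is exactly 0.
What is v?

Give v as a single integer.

Answer: -1

Derivation:
det is linear in entry M[0][0]: det = old_det + (v - -5) * C_00
Cofactor C_00 = 12
Want det = 0: -48 + (v - -5) * 12 = 0
  (v - -5) = 48 / 12 = 4
  v = -5 + (4) = -1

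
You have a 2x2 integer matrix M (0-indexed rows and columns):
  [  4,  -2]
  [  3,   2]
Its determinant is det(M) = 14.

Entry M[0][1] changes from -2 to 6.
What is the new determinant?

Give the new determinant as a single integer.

Answer: -10

Derivation:
det is linear in row 0: changing M[0][1] by delta changes det by delta * cofactor(0,1).
Cofactor C_01 = (-1)^(0+1) * minor(0,1) = -3
Entry delta = 6 - -2 = 8
Det delta = 8 * -3 = -24
New det = 14 + -24 = -10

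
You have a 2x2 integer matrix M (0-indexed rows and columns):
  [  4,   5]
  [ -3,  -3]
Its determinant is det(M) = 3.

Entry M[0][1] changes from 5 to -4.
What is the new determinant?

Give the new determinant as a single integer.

det is linear in row 0: changing M[0][1] by delta changes det by delta * cofactor(0,1).
Cofactor C_01 = (-1)^(0+1) * minor(0,1) = 3
Entry delta = -4 - 5 = -9
Det delta = -9 * 3 = -27
New det = 3 + -27 = -24

Answer: -24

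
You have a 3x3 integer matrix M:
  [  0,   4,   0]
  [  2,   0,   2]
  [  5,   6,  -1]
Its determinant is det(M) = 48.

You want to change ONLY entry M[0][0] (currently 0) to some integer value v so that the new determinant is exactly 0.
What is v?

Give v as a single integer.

det is linear in entry M[0][0]: det = old_det + (v - 0) * C_00
Cofactor C_00 = -12
Want det = 0: 48 + (v - 0) * -12 = 0
  (v - 0) = -48 / -12 = 4
  v = 0 + (4) = 4

Answer: 4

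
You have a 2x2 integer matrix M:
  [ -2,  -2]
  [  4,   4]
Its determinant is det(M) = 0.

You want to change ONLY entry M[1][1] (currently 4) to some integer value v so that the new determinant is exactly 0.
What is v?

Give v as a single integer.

det is linear in entry M[1][1]: det = old_det + (v - 4) * C_11
Cofactor C_11 = -2
Want det = 0: 0 + (v - 4) * -2 = 0
  (v - 4) = 0 / -2 = 0
  v = 4 + (0) = 4

Answer: 4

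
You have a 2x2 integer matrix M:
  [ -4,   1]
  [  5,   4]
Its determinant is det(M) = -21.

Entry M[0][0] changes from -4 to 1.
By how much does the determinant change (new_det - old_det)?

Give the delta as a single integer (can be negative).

Answer: 20

Derivation:
Cofactor C_00 = 4
Entry delta = 1 - -4 = 5
Det delta = entry_delta * cofactor = 5 * 4 = 20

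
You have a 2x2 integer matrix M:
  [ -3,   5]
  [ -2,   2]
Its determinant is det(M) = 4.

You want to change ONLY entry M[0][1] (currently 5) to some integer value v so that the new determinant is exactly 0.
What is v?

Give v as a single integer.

Answer: 3

Derivation:
det is linear in entry M[0][1]: det = old_det + (v - 5) * C_01
Cofactor C_01 = 2
Want det = 0: 4 + (v - 5) * 2 = 0
  (v - 5) = -4 / 2 = -2
  v = 5 + (-2) = 3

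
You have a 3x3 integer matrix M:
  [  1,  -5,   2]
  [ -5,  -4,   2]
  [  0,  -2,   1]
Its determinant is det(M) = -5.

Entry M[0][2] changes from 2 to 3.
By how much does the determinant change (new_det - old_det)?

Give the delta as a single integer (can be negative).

Answer: 10

Derivation:
Cofactor C_02 = 10
Entry delta = 3 - 2 = 1
Det delta = entry_delta * cofactor = 1 * 10 = 10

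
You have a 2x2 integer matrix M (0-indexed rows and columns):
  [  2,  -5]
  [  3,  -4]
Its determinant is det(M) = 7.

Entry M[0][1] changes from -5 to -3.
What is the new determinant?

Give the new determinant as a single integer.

det is linear in row 0: changing M[0][1] by delta changes det by delta * cofactor(0,1).
Cofactor C_01 = (-1)^(0+1) * minor(0,1) = -3
Entry delta = -3 - -5 = 2
Det delta = 2 * -3 = -6
New det = 7 + -6 = 1

Answer: 1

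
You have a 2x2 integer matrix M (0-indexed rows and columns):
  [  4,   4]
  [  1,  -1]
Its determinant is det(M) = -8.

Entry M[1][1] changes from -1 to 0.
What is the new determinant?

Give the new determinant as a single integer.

Answer: -4

Derivation:
det is linear in row 1: changing M[1][1] by delta changes det by delta * cofactor(1,1).
Cofactor C_11 = (-1)^(1+1) * minor(1,1) = 4
Entry delta = 0 - -1 = 1
Det delta = 1 * 4 = 4
New det = -8 + 4 = -4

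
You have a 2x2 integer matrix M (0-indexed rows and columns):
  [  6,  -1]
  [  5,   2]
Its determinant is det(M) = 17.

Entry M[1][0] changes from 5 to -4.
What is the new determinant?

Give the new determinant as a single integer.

det is linear in row 1: changing M[1][0] by delta changes det by delta * cofactor(1,0).
Cofactor C_10 = (-1)^(1+0) * minor(1,0) = 1
Entry delta = -4 - 5 = -9
Det delta = -9 * 1 = -9
New det = 17 + -9 = 8

Answer: 8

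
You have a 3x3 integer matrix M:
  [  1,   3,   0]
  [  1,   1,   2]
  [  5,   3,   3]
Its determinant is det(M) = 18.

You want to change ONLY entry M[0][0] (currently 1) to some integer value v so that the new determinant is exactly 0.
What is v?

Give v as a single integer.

Answer: 7

Derivation:
det is linear in entry M[0][0]: det = old_det + (v - 1) * C_00
Cofactor C_00 = -3
Want det = 0: 18 + (v - 1) * -3 = 0
  (v - 1) = -18 / -3 = 6
  v = 1 + (6) = 7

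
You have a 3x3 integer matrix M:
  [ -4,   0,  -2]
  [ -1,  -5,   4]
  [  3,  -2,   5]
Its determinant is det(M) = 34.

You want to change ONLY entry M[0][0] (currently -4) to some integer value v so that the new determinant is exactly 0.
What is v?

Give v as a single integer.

Answer: -2

Derivation:
det is linear in entry M[0][0]: det = old_det + (v - -4) * C_00
Cofactor C_00 = -17
Want det = 0: 34 + (v - -4) * -17 = 0
  (v - -4) = -34 / -17 = 2
  v = -4 + (2) = -2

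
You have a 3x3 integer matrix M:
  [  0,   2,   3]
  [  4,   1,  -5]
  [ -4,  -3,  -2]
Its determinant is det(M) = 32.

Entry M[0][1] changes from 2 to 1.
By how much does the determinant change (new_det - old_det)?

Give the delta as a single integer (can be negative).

Cofactor C_01 = 28
Entry delta = 1 - 2 = -1
Det delta = entry_delta * cofactor = -1 * 28 = -28

Answer: -28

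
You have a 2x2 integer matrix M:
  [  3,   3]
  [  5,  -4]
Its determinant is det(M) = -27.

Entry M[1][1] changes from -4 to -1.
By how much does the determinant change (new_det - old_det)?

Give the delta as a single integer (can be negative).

Cofactor C_11 = 3
Entry delta = -1 - -4 = 3
Det delta = entry_delta * cofactor = 3 * 3 = 9

Answer: 9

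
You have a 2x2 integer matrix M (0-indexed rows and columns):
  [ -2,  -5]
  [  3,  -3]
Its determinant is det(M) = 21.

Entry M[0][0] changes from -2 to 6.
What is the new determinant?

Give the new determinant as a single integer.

det is linear in row 0: changing M[0][0] by delta changes det by delta * cofactor(0,0).
Cofactor C_00 = (-1)^(0+0) * minor(0,0) = -3
Entry delta = 6 - -2 = 8
Det delta = 8 * -3 = -24
New det = 21 + -24 = -3

Answer: -3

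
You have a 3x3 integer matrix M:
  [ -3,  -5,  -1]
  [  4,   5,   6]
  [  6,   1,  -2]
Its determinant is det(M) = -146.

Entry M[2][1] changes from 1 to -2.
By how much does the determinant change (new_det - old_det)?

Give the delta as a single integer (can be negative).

Cofactor C_21 = 14
Entry delta = -2 - 1 = -3
Det delta = entry_delta * cofactor = -3 * 14 = -42

Answer: -42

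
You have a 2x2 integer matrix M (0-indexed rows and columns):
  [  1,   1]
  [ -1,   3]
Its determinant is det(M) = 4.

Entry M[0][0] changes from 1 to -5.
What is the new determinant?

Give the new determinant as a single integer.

det is linear in row 0: changing M[0][0] by delta changes det by delta * cofactor(0,0).
Cofactor C_00 = (-1)^(0+0) * minor(0,0) = 3
Entry delta = -5 - 1 = -6
Det delta = -6 * 3 = -18
New det = 4 + -18 = -14

Answer: -14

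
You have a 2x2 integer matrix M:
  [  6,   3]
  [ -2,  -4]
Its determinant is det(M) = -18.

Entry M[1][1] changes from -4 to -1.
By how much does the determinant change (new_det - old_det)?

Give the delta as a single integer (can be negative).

Answer: 18

Derivation:
Cofactor C_11 = 6
Entry delta = -1 - -4 = 3
Det delta = entry_delta * cofactor = 3 * 6 = 18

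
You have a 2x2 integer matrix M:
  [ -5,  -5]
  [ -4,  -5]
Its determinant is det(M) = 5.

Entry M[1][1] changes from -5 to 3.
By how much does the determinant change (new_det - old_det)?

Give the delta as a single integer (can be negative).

Cofactor C_11 = -5
Entry delta = 3 - -5 = 8
Det delta = entry_delta * cofactor = 8 * -5 = -40

Answer: -40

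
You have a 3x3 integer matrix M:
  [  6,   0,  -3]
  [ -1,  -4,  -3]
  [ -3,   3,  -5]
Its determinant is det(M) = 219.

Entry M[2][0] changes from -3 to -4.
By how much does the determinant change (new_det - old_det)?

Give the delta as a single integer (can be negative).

Cofactor C_20 = -12
Entry delta = -4 - -3 = -1
Det delta = entry_delta * cofactor = -1 * -12 = 12

Answer: 12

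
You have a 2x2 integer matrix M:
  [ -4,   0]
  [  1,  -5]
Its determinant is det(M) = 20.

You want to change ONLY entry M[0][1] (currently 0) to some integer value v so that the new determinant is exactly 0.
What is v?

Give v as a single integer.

det is linear in entry M[0][1]: det = old_det + (v - 0) * C_01
Cofactor C_01 = -1
Want det = 0: 20 + (v - 0) * -1 = 0
  (v - 0) = -20 / -1 = 20
  v = 0 + (20) = 20

Answer: 20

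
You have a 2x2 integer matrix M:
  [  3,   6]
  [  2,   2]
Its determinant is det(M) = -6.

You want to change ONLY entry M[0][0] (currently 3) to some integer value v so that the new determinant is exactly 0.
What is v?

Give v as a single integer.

Answer: 6

Derivation:
det is linear in entry M[0][0]: det = old_det + (v - 3) * C_00
Cofactor C_00 = 2
Want det = 0: -6 + (v - 3) * 2 = 0
  (v - 3) = 6 / 2 = 3
  v = 3 + (3) = 6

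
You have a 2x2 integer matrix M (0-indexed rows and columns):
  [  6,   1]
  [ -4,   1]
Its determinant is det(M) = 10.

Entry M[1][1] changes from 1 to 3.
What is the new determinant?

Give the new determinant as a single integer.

Answer: 22

Derivation:
det is linear in row 1: changing M[1][1] by delta changes det by delta * cofactor(1,1).
Cofactor C_11 = (-1)^(1+1) * minor(1,1) = 6
Entry delta = 3 - 1 = 2
Det delta = 2 * 6 = 12
New det = 10 + 12 = 22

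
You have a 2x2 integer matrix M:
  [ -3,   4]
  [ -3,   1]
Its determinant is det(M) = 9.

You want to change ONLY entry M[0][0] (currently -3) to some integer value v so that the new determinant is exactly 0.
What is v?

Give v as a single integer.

det is linear in entry M[0][0]: det = old_det + (v - -3) * C_00
Cofactor C_00 = 1
Want det = 0: 9 + (v - -3) * 1 = 0
  (v - -3) = -9 / 1 = -9
  v = -3 + (-9) = -12

Answer: -12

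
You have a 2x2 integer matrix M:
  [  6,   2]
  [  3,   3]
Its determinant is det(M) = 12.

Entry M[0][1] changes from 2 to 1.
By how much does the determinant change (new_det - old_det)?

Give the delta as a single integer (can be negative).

Answer: 3

Derivation:
Cofactor C_01 = -3
Entry delta = 1 - 2 = -1
Det delta = entry_delta * cofactor = -1 * -3 = 3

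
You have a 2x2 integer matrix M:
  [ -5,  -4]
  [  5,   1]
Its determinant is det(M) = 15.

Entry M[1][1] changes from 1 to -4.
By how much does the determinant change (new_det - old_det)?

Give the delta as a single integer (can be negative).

Cofactor C_11 = -5
Entry delta = -4 - 1 = -5
Det delta = entry_delta * cofactor = -5 * -5 = 25

Answer: 25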